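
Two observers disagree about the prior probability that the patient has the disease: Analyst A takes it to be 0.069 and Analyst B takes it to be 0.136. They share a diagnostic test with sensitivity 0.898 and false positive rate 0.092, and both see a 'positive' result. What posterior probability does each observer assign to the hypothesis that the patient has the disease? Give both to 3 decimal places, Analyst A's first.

Analyst A: 0.420; Analyst B: 0.606

The likelihood ratio for a 'positive' result is 0.898/0.092 = 9.7609.
Analyst A: prior odds 0.069/0.931 = 0.074114; posterior odds 0.72342; posterior probability 0.420.
Analyst B: prior odds 0.136/0.864 = 0.15741; posterior odds 1.5364; posterior probability 0.606.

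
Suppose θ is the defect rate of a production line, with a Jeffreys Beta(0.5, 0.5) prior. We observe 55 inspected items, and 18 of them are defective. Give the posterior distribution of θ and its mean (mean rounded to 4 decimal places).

The binomial likelihood is conjugate to the Beta prior: with 18 successes and 37 failures, the posterior is Beta(0.5+18, 0.5+37) = Beta(18.5, 37.5).
E[θ | data] = 18.5/(18.5+37.5) = 0.3304.

Posterior: Beta(18.5, 37.5); mean ≈ 0.3304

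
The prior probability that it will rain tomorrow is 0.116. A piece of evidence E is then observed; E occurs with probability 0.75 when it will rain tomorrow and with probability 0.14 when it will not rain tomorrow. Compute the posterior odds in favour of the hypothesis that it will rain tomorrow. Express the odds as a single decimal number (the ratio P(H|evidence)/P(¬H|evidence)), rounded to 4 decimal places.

Posterior odds ≈ 0.7030

Prior odds = 0.116/(1−0.116) = 0.13122. In log-odds, ln(0.13122) = -2.0309.
Add log likelihood ratio: ln(5.3571) = 1.6784.
Posterior log-odds = -0.35244, so posterior odds = exp(-0.35244) = 0.70297.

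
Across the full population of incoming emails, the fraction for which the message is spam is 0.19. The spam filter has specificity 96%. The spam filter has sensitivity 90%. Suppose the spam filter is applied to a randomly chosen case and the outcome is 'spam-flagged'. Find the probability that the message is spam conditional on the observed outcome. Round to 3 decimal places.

P(H | E) ≈ 0.841

Write H for 'the message is spam'. Prior odds H:¬H = 0.19/0.81 = 0.23457. For the 'spam-flagged' outcome, the likelihood ratio is 0.9/0.04 = 22.500.
Posterior odds = 0.23457 × 22.500 = 5.2778, so P(H|E) = 5.2778/(1+5.2778) = 0.841.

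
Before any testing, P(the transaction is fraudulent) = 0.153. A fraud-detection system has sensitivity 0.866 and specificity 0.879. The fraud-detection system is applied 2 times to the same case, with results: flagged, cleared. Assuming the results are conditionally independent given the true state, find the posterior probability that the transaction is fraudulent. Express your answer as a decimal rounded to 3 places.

With H the event that the transaction is fraudulent, the joint likelihood of the observed sequence is P(data|H) = 0.866·0.134 = 0.11604 and P(data|¬H) = 0.121·0.879 = 0.10636.
Bayes: P(H|data) = 0.153·0.11604 / (0.153·0.11604 + 0.847·0.10636) = 0.017755/0.10784 = 0.1646.

Posterior P(H) ≈ 0.165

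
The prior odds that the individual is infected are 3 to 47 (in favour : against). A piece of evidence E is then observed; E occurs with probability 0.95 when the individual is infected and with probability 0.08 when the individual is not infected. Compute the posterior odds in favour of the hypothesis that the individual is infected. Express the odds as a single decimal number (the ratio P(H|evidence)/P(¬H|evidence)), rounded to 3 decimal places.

Posterior odds ≈ 0.758

Prior odds = 3/47 = 0.063830. In log-odds, ln(0.063830) = -2.7515.
Add log likelihood ratio: ln(11.875) = 2.4744.
Posterior log-odds = -0.27710, so posterior odds = exp(-0.27710) = 0.75798.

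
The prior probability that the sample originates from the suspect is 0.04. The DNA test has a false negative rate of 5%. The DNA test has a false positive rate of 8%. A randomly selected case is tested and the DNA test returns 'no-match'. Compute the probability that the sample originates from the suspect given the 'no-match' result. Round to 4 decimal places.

Write H for 'the sample originates from the suspect'. Prior odds H:¬H = 0.04/0.96 = 0.041667. For the 'no-match' outcome, the likelihood ratio is 0.05/0.92 = 0.054348.
Posterior odds = 0.041667 × 0.054348 = 0.0022645, so P(H|E) = 0.0022645/(1+0.0022645) = 0.0023.

P(H | E) ≈ 0.0023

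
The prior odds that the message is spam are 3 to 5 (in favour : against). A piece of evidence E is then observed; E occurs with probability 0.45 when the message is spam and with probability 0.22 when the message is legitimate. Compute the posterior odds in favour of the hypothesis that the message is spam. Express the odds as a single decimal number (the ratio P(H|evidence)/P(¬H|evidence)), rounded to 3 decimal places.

Posterior odds ≈ 1.227

Prior odds = 3/5 = 0.60000. In log-odds, ln(0.60000) = -0.51083.
Add log likelihood ratio: ln(2.0455) = 0.71562.
Posterior log-odds = 0.20479, so posterior odds = exp(0.20479) = 1.2273.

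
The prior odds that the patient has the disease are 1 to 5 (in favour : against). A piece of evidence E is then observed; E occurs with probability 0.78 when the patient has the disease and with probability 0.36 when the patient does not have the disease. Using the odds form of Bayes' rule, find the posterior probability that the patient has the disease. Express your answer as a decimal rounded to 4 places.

Posterior probability ≈ 0.3023

Prior odds = 1/5 = 0.20000.
Likelihood ratio for E = 0.78/0.36 = 2.1667.
Posterior odds = prior odds × LR = 0.43333.
Posterior probability = odds/(1+odds) = 0.43333/1.4333 = 0.3023.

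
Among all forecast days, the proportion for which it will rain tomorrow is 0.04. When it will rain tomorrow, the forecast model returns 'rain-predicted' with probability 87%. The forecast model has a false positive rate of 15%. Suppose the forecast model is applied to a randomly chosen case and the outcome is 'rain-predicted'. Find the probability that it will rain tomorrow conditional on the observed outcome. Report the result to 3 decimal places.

Let H be the event that it will rain tomorrow. P(H) = 0.04, so P(¬H) = 0.96. With E the 'rain-predicted' result, P(E|H) = 0.87 and P(E|¬H) = 0.15.
P(E) = 0.87·0.04 + 0.15·0.96 = 0.034800 + 0.14400 = 0.17880.
By Bayes' theorem, P(H|E) = 0.034800 / 0.17880 = 0.195.

P(H | E) ≈ 0.195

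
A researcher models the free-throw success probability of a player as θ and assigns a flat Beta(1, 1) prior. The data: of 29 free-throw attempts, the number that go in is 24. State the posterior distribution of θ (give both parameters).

Posterior: Beta(25, 6)

Observing 24 successes and 5 failures updates Beta(1, 1) by adding the success and failure counts to the two shape parameters: α = 1+24 = 25, β = 1+5 = 6.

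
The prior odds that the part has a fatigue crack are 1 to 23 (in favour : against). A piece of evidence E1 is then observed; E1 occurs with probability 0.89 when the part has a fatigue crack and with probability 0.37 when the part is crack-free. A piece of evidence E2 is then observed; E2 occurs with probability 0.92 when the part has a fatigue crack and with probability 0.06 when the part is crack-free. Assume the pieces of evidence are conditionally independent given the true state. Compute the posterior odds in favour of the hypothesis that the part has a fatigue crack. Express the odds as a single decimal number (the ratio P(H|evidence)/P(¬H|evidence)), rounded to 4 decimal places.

Posterior odds ≈ 1.6036

Prior odds = 1/23 = 0.043478. In log-odds, ln(0.043478) = -3.1355.
Add log likelihood ratios: ln(2.4054) + ln(15.333) = 3.6077.
Posterior log-odds = 0.47225, so posterior odds = exp(0.47225) = 1.6036.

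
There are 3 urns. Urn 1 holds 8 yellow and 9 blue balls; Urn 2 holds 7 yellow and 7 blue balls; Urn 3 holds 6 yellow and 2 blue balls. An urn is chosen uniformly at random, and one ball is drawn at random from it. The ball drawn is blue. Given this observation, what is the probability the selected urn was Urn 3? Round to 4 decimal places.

Posterior probability ≈ 0.1954

Tabulate prior·likelihood by source: [1] prior 0.333333, lik 0.5294, product 0.1765; [2] prior 0.333333, lik 0.5, product 0.1667; [3] prior 0.333333, lik 0.25, product 0.08333.
Normalizing constant = 0.42647; the posterior for Urn 3 is its product over the sum, 0.08333/0.42647 = 0.1954.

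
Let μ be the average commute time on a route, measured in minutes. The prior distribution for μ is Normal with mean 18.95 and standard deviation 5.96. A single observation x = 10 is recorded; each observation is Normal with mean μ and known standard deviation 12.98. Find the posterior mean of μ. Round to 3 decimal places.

Prior precision 1/τ₀² = 1/5.96² = 0.0281519; data precision n/σ² = 1/12.98² = 0.00593541.
Posterior precision = 0.0281519 + 0.00593541 = 0.0340873.
Posterior mean = (0.0281519·18.95 + 0.00593541·10) / 0.0340873 = 17.392.

Posterior mean ≈ 17.392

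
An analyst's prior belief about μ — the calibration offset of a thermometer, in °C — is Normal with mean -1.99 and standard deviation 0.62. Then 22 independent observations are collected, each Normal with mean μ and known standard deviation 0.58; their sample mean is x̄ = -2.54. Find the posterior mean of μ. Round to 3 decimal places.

With known σ, the Normal prior is conjugate. Weight on the data is w = (n/σ²)/(n/σ² + 1/τ₀²) = 65.3983/(65.3983+2.60146) = 0.96174.
Posterior mean = w·x̄ + (1−w)·μ₀ = 0.96174·-2.54 + 0.038257·-1.99 = -2.519.

Posterior mean ≈ -2.519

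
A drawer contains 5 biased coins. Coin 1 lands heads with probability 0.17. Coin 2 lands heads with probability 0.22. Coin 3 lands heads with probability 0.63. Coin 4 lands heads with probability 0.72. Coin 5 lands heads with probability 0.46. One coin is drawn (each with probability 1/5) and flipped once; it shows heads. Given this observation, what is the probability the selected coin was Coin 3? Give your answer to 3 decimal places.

Posterior probability ≈ 0.286

Tabulate prior·likelihood by source: [1] prior 0.2, lik 0.17, product 0.03400; [2] prior 0.2, lik 0.22, product 0.04400; [3] prior 0.2, lik 0.63, product 0.1260; [4] prior 0.2, lik 0.72, product 0.1440; [5] prior 0.2, lik 0.46, product 0.09200.
Normalizing constant = 0.44000; the posterior for Coin 3 is its product over the sum, 0.1260/0.44000 = 0.286.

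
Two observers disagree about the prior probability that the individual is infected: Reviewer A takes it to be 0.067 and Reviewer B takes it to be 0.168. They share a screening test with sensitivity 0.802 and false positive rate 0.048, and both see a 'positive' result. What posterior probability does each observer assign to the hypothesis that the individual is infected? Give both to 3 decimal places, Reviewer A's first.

The likelihood ratio for a 'positive' result is 0.802/0.048 = 16.708.
Reviewer A: prior odds 0.067/0.933 = 0.071811; posterior odds 1.1998; posterior probability 0.545.
Reviewer B: prior odds 0.168/0.832 = 0.20192; posterior odds 3.3738; posterior probability 0.771.

Reviewer A: 0.545; Reviewer B: 0.771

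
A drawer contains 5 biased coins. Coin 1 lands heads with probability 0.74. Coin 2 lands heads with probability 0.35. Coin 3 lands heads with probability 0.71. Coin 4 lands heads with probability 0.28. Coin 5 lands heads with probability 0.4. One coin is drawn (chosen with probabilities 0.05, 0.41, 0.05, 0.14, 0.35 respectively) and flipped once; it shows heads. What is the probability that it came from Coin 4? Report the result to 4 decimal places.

Posterior probability ≈ 0.0992

Tabulate prior·likelihood by source: [1] prior 0.05, lik 0.74, product 0.03700; [2] prior 0.41, lik 0.35, product 0.1435; [3] prior 0.05, lik 0.71, product 0.03550; [4] prior 0.14, lik 0.28, product 0.03920; [5] prior 0.35, lik 0.4, product 0.1400.
Normalizing constant = 0.39520; the posterior for Coin 4 is its product over the sum, 0.03920/0.39520 = 0.0992.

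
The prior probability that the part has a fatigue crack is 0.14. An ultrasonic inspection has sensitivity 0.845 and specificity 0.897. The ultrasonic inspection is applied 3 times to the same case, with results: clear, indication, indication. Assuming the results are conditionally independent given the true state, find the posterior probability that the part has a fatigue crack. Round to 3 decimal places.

Posterior P(H) ≈ 0.654

Let H be the event that the part has a fatigue crack; start with P(H) = 0.14. P('indication'|H) = 0.845, P('indication'|¬H) = 0.103.
Update on result 1 ('clear'): P(H) ← 0.155·0.1400 / (0.155·0.1400 + 0.897·0.8600) = 0.021700/0.79312 = 0.0274.
Update on result 2 ('indication'): P(H) ← 0.845·0.0274 / (0.845·0.0274 + 0.103·0.9726) = 0.023119/0.12330 = 0.1875.
Update on result 3 ('indication'): P(H) ← 0.845·0.1875 / (0.845·0.1875 + 0.103·0.8125) = 0.15844/0.24213 = 0.6544.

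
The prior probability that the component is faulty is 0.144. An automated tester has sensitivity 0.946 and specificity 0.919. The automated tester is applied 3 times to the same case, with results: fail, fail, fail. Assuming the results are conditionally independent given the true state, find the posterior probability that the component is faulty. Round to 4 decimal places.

Let H be the event that the component is faulty; start with P(H) = 0.144. P('fail'|H) = 0.946, P('fail'|¬H) = 0.081.
Update on result 1 ('fail'): P(H) ← 0.946·0.1440 / (0.946·0.1440 + 0.081·0.8560) = 0.13622/0.20556 = 0.6627.
Update on result 2 ('fail'): P(H) ← 0.946·0.6627 / (0.946·0.6627 + 0.081·0.3373) = 0.62691/0.65423 = 0.9582.
Update on result 3 ('fail'): P(H) ← 0.946·0.9582 / (0.946·0.9582 + 0.081·0.0418) = 0.90649/0.90988 = 0.9963.

Posterior P(H) ≈ 0.9963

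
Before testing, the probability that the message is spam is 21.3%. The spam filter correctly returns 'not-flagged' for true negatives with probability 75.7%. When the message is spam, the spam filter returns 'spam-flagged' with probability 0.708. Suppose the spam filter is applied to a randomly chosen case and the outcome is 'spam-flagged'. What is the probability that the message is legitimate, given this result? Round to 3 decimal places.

P(¬H | E) ≈ 0.559

Write H for 'the message is spam'. Prior odds H:¬H = 0.213/0.787 = 0.27065. For the 'spam-flagged' outcome, the likelihood ratio is 0.708/0.243 = 2.9136.
Posterior odds = 0.27065 × 2.9136 = 0.78855, so P(H|E) = 0.78855/(1+0.78855) = 0.441. Then P(¬H|E) = 1 − 0.441 = 0.559.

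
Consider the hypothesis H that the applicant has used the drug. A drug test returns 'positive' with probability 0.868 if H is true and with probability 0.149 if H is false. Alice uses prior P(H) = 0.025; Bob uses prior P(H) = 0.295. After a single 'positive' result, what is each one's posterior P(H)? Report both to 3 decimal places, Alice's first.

Alice: 0.130; Bob: 0.709

P('+'|H) = 0.868, P('+'|¬H) = 0.149.
Alice: numerator 0.868·0.025 = 0.021700; evidence = 0.021700+0.149·0.975 = 0.16697; posterior = 0.130.
Bob: numerator 0.868·0.295 = 0.25606; evidence = 0.25606+0.149·0.705 = 0.36111; posterior = 0.709.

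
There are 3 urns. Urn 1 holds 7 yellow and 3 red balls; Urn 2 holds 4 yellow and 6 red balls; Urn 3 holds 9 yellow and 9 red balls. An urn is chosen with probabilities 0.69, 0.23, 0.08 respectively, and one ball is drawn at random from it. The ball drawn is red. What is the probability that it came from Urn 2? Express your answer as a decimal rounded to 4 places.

Posterior probability ≈ 0.3584

P(red|Urn 1) = 0.3; P(red|Urn 2) = 0.6; P(red|Urn 3) = 0.5.
Prior × likelihood for each source: 0.69·0.3=0.2070, 0.23·0.6=0.1380, 0.08·0.5=0.04000. Summing gives P(red) = 0.38500.
P(Urn 2 | red) = 0.1380 / 0.38500 = 0.3584.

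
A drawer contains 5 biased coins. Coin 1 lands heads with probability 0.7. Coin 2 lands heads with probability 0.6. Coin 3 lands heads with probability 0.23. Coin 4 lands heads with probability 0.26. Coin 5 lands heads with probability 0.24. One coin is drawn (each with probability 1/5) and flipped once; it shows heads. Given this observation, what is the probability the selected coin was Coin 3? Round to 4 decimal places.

Tabulate prior·likelihood by source: [1] prior 0.2, lik 0.7, product 0.1400; [2] prior 0.2, lik 0.6, product 0.1200; [3] prior 0.2, lik 0.23, product 0.04600; [4] prior 0.2, lik 0.26, product 0.05200; [5] prior 0.2, lik 0.24, product 0.04800.
Normalizing constant = 0.40600; the posterior for Coin 3 is its product over the sum, 0.04600/0.40600 = 0.1133.

Posterior probability ≈ 0.1133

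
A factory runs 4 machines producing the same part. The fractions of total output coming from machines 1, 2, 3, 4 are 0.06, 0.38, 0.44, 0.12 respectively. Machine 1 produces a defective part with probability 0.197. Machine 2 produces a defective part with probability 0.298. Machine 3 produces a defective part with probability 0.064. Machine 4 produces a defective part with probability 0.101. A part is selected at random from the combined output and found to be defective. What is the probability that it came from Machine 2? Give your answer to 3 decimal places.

P(defective|M1) = 0.197; P(defective|M2) = 0.298; P(defective|M3) = 0.064; P(defective|M4) = 0.101.
Prior × likelihood for each source: 0.06·0.197=0.01182, 0.38·0.298=0.1132, 0.44·0.064=0.02816, 0.12·0.101=0.01212. Summing gives P(defective) = 0.16534.
P(Machine 2 | defective) = 0.1132 / 0.16534 = 0.685.

Posterior probability ≈ 0.685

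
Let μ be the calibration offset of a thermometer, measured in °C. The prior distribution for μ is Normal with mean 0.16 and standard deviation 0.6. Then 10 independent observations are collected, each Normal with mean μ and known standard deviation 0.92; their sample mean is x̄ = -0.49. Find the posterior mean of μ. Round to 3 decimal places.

With known σ, the Normal prior is conjugate. Weight on the data is w = (n/σ²)/(n/σ² + 1/τ₀²) = 11.8147/(11.8147+2.77778) = 0.80964.
Posterior mean = w·x̄ + (1−w)·μ₀ = 0.80964·-0.49 + 0.19036·0.16 = -0.366.

Posterior mean ≈ -0.366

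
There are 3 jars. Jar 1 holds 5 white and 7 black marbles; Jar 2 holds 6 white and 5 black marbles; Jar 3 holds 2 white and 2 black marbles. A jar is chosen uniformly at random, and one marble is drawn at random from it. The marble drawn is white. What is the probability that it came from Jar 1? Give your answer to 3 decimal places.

P(white|Jar 1) = 0.4167; P(white|Jar 2) = 0.5455; P(white|Jar 3) = 0.5.
Prior × likelihood for each source: 0.333333·0.4167=0.1389, 0.333333·0.5455=0.1818, 0.333333·0.5=0.1667. Summing gives P(white) = 0.48737.
P(Jar 1 | white) = 0.1389 / 0.48737 = 0.285.

Posterior probability ≈ 0.285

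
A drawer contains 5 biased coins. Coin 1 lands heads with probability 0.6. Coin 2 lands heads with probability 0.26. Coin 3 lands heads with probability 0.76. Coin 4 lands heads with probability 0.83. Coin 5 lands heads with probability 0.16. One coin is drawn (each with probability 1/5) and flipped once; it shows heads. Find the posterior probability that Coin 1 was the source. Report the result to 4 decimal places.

P(heads|C1) = 0.6; P(heads|C2) = 0.26; P(heads|C3) = 0.76; P(heads|C4) = 0.83; P(heads|C5) = 0.16.
Prior × likelihood for each source: 0.2·0.6=0.1200, 0.2·0.26=0.05200, 0.2·0.76=0.1520, 0.2·0.83=0.1660, 0.2·0.16=0.03200. Summing gives P(heads) = 0.52200.
P(Coin 1 | heads) = 0.1200 / 0.52200 = 0.2299.

Posterior probability ≈ 0.2299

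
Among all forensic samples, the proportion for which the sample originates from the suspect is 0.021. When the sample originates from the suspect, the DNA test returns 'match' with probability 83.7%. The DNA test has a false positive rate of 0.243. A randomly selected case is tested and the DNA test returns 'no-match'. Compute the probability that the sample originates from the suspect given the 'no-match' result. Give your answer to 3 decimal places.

P(H | E) ≈ 0.005

Let H be the event that the sample originates from the suspect. P(H) = 0.021, so P(¬H) = 0.979. With E the 'no-match' result, P(E|H) = 0.163 and P(E|¬H) = 0.757.
P(E) = 0.163·0.021 + 0.757·0.979 = 0.0034230 + 0.74110 = 0.74453.
By Bayes' theorem, P(H|E) = 0.0034230 / 0.74453 = 0.005.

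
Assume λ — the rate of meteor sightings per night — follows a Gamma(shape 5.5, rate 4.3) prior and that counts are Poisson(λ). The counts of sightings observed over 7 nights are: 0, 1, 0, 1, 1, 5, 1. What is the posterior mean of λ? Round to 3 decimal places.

Posterior mean ≈ 1.283

The Poisson likelihood adds the total count to the shape and the number of exposure periods to the rate. Here ∑xᵢ = 9 and n = 7, so shape 5.5→14.5 and rate 4.3→11.3.
Posterior mean = shape/rate = 14.5/11.3 = 1.283.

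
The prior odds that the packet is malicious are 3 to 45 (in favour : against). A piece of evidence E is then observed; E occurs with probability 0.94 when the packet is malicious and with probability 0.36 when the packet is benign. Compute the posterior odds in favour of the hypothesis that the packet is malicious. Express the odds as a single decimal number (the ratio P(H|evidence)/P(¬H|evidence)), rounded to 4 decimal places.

Prior odds = 3/45 = 0.066667.
Likelihood ratio for E = 0.94/0.36 = 2.6111.
Posterior odds = prior odds × LR = 0.17407.

Posterior odds ≈ 0.1741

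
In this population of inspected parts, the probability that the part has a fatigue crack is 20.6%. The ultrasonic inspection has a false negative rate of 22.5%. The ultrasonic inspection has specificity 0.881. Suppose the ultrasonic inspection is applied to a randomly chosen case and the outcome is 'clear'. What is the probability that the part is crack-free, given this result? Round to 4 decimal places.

P(¬H | E) ≈ 0.9379

Write H for 'the part has a fatigue crack'. Prior odds H:¬H = 0.206/0.794 = 0.25945. For the 'clear' outcome, the likelihood ratio is 0.225/0.881 = 0.25539.
Posterior odds = 0.25945 × 0.25539 = 0.066260, so P(H|E) = 0.066260/(1+0.066260) = 0.0621. Then P(¬H|E) = 1 − 0.0621 = 0.9379.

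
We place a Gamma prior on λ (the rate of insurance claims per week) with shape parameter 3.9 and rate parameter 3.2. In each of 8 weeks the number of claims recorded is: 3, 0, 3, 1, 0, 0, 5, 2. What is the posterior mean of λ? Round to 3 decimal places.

Total count ∑xᵢ = 14 over n = 8 weeks.
Gamma is conjugate to the Poisson likelihood: posterior is Gamma(shape = 3.9+14 = 17.9, rate = 3.2+8 = 11.2).
Posterior mean = shape/rate = 17.9/11.2 = 1.598.

Posterior mean ≈ 1.598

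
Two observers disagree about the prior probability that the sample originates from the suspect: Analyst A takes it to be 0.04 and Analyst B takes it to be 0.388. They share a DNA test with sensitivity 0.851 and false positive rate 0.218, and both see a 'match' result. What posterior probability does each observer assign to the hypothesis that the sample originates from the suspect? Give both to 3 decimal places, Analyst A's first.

The likelihood ratio for a 'match' result is 0.851/0.218 = 3.9037.
Analyst A: prior odds 0.04/0.96 = 0.041667; posterior odds 0.16265; posterior probability 0.140.
Analyst B: prior odds 0.388/0.612 = 0.63399; posterior odds 2.4749; posterior probability 0.712.

Analyst A: 0.140; Analyst B: 0.712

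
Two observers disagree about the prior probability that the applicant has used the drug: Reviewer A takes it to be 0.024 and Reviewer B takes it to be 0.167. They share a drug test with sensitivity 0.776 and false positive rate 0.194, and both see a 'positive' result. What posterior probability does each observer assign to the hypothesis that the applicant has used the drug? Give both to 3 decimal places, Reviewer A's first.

P('+'|H) = 0.776, P('+'|¬H) = 0.194.
Reviewer A: numerator 0.776·0.024 = 0.018624; evidence = 0.018624+0.194·0.976 = 0.20797; posterior = 0.090.
Reviewer B: numerator 0.776·0.167 = 0.12959; evidence = 0.12959+0.194·0.833 = 0.29119; posterior = 0.445.

Reviewer A: 0.090; Reviewer B: 0.445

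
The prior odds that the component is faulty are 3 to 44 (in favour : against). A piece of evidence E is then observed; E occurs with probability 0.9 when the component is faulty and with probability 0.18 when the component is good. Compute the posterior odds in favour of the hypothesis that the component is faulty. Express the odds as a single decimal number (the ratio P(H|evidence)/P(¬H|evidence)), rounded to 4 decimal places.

Posterior odds ≈ 0.3409

Prior odds = 3/44 = 0.068182.
Likelihood ratio for E = 0.9/0.18 = 5.0000.
Posterior odds = prior odds × LR = 0.34091.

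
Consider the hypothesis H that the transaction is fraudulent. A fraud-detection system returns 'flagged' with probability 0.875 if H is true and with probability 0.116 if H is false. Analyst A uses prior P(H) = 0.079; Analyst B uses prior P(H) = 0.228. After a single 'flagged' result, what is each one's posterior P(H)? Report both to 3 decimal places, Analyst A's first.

Analyst A: 0.393; Analyst B: 0.690

The likelihood ratio for a 'flagged' result is 0.875/0.116 = 7.5431.
Analyst A: prior odds 0.079/0.921 = 0.085776; posterior odds 0.64702; posterior probability 0.393.
Analyst B: prior odds 0.228/0.772 = 0.29534; posterior odds 2.2278; posterior probability 0.690.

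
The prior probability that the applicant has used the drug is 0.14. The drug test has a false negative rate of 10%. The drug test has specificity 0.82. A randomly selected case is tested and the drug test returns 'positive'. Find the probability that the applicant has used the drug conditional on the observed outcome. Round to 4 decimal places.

Write H for 'the applicant has used the drug'. Prior odds H:¬H = 0.14/0.86 = 0.16279. For the 'positive' outcome, the likelihood ratio is 0.9/0.18 = 5.0000.
Posterior odds = 0.16279 × 5.0000 = 0.81395, so P(H|E) = 0.81395/(1+0.81395) = 0.4487.

P(H | E) ≈ 0.4487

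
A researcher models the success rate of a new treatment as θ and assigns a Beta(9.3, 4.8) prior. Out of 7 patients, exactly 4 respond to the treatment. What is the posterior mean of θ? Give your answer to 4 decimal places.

Posterior mean ≈ 0.6303

The binomial likelihood is conjugate to the Beta prior: with 4 successes and 3 failures, the posterior is Beta(9.3+4, 4.8+3) = Beta(13.3, 7.8).
E[θ | data] = 13.3/(13.3+7.8) = 0.6303.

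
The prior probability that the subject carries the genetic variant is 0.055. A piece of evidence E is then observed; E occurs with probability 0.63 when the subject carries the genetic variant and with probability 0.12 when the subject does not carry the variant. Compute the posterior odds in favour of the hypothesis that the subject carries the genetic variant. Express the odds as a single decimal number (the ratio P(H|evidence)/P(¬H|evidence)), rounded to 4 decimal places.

Posterior odds ≈ 0.3056

Prior odds = 0.055/(1−0.055) = 0.058201.
Likelihood ratio for E = 0.63/0.12 = 5.2500.
Posterior odds = prior odds × LR = 0.30556.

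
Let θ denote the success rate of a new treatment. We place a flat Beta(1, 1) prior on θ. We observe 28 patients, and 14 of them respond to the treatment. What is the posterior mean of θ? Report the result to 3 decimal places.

Posterior mean ≈ 0.500

Observing 14 successes and 14 failures updates Beta(1, 1) by adding the success and failure counts to the two shape parameters: α = 1+14 = 15, β = 1+14 = 15.
E[θ | data] = 15/(15+15) = 0.500.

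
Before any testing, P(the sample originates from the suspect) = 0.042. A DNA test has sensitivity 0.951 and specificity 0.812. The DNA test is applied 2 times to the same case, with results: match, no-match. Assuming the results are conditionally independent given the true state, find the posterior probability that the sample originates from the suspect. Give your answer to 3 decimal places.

Posterior P(H) ≈ 0.013

With H the event that the sample originates from the suspect, the joint likelihood of the observed sequence is P(data|H) = 0.951·0.049 = 0.046599 and P(data|¬H) = 0.188·0.812 = 0.15266.
Bayes: P(H|data) = 0.042·0.046599 / (0.042·0.046599 + 0.958·0.15266) = 0.0019572/0.14820 = 0.0132.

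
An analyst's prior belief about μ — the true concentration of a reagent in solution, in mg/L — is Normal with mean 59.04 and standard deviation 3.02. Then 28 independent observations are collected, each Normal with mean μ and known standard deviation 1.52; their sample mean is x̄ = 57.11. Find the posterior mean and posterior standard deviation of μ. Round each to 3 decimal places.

With known σ, the Normal prior is conjugate. Weight on the data is w = (n/σ²)/(n/σ² + 1/τ₀²) = 12.1191/(12.1191+0.109644) = 0.99103.
Posterior mean = w·x̄ + (1−w)·μ₀ = 0.99103·57.11 + 0.0089661·59.04 = 57.127. Posterior variance = 1/(12.1191+0.109644) = 0.0817745, so SD = 0.286.

Posterior mean ≈ 57.127; posterior SD ≈ 0.286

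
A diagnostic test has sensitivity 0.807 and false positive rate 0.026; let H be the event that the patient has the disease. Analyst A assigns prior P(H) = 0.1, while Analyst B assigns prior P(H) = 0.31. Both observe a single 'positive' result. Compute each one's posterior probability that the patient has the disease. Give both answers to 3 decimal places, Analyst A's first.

Analyst A: 0.775; Analyst B: 0.933

The likelihood ratio for a 'positive' result is 0.807/0.026 = 31.038.
Analyst A: prior odds 0.1/0.9 = 0.11111; posterior odds 3.4487; posterior probability 0.775.
Analyst B: prior odds 0.31/0.69 = 0.44928; posterior odds 13.945; posterior probability 0.933.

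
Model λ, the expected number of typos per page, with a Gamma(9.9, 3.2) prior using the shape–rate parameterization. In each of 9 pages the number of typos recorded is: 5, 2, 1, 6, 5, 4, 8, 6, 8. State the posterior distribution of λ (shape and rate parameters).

The Poisson likelihood adds the total count to the shape and the number of exposure periods to the rate. Here ∑xᵢ = 45 and n = 9, so shape 9.9→54.9 and rate 3.2→12.2.

Posterior: Gamma(shape=54.9, rate=12.2)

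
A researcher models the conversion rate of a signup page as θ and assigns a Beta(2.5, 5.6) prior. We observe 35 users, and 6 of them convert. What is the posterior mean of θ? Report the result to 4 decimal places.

The binomial likelihood is conjugate to the Beta prior: with 6 successes and 29 failures, the posterior is Beta(2.5+6, 5.6+29) = Beta(8.5, 34.6).
Posterior mean = α/(α+β) = 8.5/43.1 = 0.1972.

Posterior mean ≈ 0.1972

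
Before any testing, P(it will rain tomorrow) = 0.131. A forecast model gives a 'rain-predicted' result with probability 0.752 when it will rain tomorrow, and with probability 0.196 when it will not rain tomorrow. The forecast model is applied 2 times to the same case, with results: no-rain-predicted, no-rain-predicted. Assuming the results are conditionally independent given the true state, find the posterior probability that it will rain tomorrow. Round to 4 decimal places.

Let H be the event that it will rain tomorrow; start with P(H) = 0.131. P('rain-predicted'|H) = 0.752, P('rain-predicted'|¬H) = 0.196.
Update on result 1 ('no-rain-predicted'): P(H) ← 0.248·0.1310 / (0.248·0.1310 + 0.804·0.8690) = 0.032488/0.73116 = 0.0444.
Update on result 2 ('no-rain-predicted'): P(H) ← 0.248·0.0444 / (0.248·0.0444 + 0.804·0.9556) = 0.011019/0.77930 = 0.0141.

Posterior P(H) ≈ 0.0141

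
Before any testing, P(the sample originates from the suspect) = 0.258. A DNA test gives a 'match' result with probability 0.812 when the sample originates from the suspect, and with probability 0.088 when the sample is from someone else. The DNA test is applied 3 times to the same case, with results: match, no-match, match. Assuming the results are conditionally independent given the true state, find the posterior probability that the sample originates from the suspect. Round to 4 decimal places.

Posterior P(H) ≈ 0.8592

With H the event that the sample originates from the suspect, the joint likelihood of the observed sequence is P(data|H) = 0.812·0.188·0.812 = 0.12396 and P(data|¬H) = 0.088·0.912·0.088 = 0.0070625.
Bayes: P(H|data) = 0.258·0.12396 / (0.258·0.12396 + 0.742·0.0070625) = 0.031981/0.037221 = 0.8592.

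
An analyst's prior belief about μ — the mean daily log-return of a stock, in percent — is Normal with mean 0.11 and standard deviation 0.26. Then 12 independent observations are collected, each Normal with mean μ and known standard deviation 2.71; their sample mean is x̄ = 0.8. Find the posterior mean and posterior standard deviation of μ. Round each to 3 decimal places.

Prior precision 1/τ₀² = 1/0.26² = 14.7929; data precision n/σ² = 12/2.71² = 1.63396.
Posterior precision = 14.7929 + 1.63396 = 16.4269, giving posterior SD = 1/√16.4269 = 0.247.
Posterior mean = (14.7929·0.11 + 1.63396·0.8) / 16.4269 = 0.179.

Posterior mean ≈ 0.179; posterior SD ≈ 0.247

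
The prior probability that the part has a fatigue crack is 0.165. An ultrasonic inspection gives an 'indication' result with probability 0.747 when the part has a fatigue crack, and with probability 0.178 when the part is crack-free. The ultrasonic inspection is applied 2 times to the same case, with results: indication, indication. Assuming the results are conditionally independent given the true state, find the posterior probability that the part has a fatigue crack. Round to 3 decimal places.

With H the event that the part has a fatigue crack, the joint likelihood of the observed sequence is P(data|H) = 0.747·0.747 = 0.55801 and P(data|¬H) = 0.178·0.178 = 0.031684.
Bayes: P(H|data) = 0.165·0.55801 / (0.165·0.55801 + 0.835·0.031684) = 0.092071/0.11853 = 0.7768.

Posterior P(H) ≈ 0.777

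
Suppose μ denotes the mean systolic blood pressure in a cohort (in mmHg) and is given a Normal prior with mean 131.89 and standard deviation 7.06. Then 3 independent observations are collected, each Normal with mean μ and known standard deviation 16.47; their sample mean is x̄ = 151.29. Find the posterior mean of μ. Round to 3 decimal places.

With known σ, the Normal prior is conjugate. Weight on the data is w = (n/σ²)/(n/σ² + 1/τ₀²) = 0.0110595/(0.0110595+0.0200628) = 0.35536.
Posterior mean = w·x̄ + (1−w)·μ₀ = 0.35536·151.29 + 0.64464·131.89 = 138.784.

Posterior mean ≈ 138.784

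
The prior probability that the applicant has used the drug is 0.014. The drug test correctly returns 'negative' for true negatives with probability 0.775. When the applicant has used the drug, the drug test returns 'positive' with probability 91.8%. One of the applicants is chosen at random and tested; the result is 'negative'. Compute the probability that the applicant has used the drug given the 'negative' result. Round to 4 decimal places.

P(H | E) ≈ 0.0015

Write H for 'the applicant has used the drug'. Prior odds H:¬H = 0.014/0.986 = 0.014199. For the 'negative' outcome, the likelihood ratio is 0.082/0.775 = 0.10581.
Posterior odds = 0.014199 × 0.10581 = 0.0015023, so P(H|E) = 0.0015023/(1+0.0015023) = 0.0015.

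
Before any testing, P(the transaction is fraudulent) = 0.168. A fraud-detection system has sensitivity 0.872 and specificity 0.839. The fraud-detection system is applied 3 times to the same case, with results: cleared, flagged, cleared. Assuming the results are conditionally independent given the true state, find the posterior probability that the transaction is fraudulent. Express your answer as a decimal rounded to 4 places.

Let H be the event that the transaction is fraudulent; start with P(H) = 0.168. P('flagged'|H) = 0.872, P('flagged'|¬H) = 0.161.
Update on result 1 ('cleared'): P(H) ← 0.128·0.1680 / (0.128·0.1680 + 0.839·0.8320) = 0.021504/0.71955 = 0.0299.
Update on result 2 ('flagged'): P(H) ← 0.872·0.0299 / (0.872·0.0299 + 0.161·0.9701) = 0.026060/0.18225 = 0.1430.
Update on result 3 ('cleared'): P(H) ← 0.128·0.1430 / (0.128·0.1430 + 0.839·0.8570) = 0.018303/0.73733 = 0.0248.

Posterior P(H) ≈ 0.0248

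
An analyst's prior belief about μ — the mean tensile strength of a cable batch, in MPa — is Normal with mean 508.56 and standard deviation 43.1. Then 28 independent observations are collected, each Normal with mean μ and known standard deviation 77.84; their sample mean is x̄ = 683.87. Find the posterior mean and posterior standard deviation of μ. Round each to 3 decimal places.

With known σ, the Normal prior is conjugate. Weight on the data is w = (n/σ²)/(n/σ² + 1/τ₀²) = 0.00462117/(0.00462117+0.00053833) = 0.89566.
Posterior mean = w·x̄ + (1−w)·μ₀ = 0.89566·683.87 + 0.10434·508.56 = 665.579. Posterior variance = 1/(0.00462117+0.00053833) = 193.817, so SD = 13.922.

Posterior mean ≈ 665.579; posterior SD ≈ 13.922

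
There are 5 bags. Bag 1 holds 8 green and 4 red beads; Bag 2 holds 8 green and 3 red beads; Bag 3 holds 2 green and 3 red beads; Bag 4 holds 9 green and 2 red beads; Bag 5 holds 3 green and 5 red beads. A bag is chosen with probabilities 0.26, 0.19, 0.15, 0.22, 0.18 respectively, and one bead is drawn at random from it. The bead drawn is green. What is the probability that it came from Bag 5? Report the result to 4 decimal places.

Posterior probability ≈ 0.1090

P(green|Bag 1) = 0.6667; P(green|Bag 2) = 0.7273; P(green|Bag 3) = 0.4; P(green|Bag 4) = 0.8182; P(green|Bag 5) = 0.375.
Prior × likelihood for each source: 0.26·0.6667=0.1733, 0.19·0.7273=0.1382, 0.15·0.4=0.06000, 0.22·0.8182=0.1800, 0.18·0.375=0.06750. Summing gives P(green) = 0.61902.
P(Bag 5 | green) = 0.06750 / 0.61902 = 0.1090.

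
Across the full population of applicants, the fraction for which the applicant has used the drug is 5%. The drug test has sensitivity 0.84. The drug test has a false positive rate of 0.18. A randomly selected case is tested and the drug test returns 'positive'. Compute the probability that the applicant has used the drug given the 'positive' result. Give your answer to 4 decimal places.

P(H | E) ≈ 0.1972

Let H be the event that the applicant has used the drug. P(H) = 0.05, so P(¬H) = 0.95. With E the 'positive' result, P(E|H) = 0.84 and P(E|¬H) = 0.18.
P(E) = 0.84·0.05 + 0.18·0.95 = 0.042000 + 0.17100 = 0.21300.
By Bayes' theorem, P(H|E) = 0.042000 / 0.21300 = 0.1972.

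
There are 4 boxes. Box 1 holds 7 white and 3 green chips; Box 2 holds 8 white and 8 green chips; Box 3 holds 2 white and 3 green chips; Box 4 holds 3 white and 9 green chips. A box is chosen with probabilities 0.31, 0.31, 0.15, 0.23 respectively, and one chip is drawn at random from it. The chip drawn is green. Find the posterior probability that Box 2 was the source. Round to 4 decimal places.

Posterior probability ≈ 0.3036

Tabulate prior·likelihood by source: [1] prior 0.31, lik 0.3, product 0.09300; [2] prior 0.31, lik 0.5, product 0.1550; [3] prior 0.15, lik 0.6, product 0.09000; [4] prior 0.23, lik 0.75, product 0.1725.
Normalizing constant = 0.51050; the posterior for Box 2 is its product over the sum, 0.1550/0.51050 = 0.3036.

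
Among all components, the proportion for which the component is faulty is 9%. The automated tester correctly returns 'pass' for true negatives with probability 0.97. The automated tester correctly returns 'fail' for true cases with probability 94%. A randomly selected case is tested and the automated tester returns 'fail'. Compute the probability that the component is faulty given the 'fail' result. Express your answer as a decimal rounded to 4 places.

Write H for 'the component is faulty'. Prior odds H:¬H = 0.09/0.91 = 0.098901. For the 'fail' outcome, the likelihood ratio is 0.94/0.03 = 31.333.
Posterior odds = 0.098901 × 31.333 = 3.0989, so P(H|E) = 3.0989/(1+3.0989) = 0.7560.

P(H | E) ≈ 0.7560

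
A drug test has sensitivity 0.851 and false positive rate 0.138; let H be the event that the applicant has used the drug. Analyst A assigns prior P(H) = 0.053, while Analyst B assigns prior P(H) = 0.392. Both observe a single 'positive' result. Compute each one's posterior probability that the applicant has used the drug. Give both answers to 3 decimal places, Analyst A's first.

The likelihood ratio for a 'positive' result is 0.851/0.138 = 6.1667.
Analyst A: prior odds 0.053/0.947 = 0.055966; posterior odds 0.34512; posterior probability 0.257.
Analyst B: prior odds 0.392/0.608 = 0.64474; posterior odds 3.9759; posterior probability 0.799.

Analyst A: 0.257; Analyst B: 0.799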